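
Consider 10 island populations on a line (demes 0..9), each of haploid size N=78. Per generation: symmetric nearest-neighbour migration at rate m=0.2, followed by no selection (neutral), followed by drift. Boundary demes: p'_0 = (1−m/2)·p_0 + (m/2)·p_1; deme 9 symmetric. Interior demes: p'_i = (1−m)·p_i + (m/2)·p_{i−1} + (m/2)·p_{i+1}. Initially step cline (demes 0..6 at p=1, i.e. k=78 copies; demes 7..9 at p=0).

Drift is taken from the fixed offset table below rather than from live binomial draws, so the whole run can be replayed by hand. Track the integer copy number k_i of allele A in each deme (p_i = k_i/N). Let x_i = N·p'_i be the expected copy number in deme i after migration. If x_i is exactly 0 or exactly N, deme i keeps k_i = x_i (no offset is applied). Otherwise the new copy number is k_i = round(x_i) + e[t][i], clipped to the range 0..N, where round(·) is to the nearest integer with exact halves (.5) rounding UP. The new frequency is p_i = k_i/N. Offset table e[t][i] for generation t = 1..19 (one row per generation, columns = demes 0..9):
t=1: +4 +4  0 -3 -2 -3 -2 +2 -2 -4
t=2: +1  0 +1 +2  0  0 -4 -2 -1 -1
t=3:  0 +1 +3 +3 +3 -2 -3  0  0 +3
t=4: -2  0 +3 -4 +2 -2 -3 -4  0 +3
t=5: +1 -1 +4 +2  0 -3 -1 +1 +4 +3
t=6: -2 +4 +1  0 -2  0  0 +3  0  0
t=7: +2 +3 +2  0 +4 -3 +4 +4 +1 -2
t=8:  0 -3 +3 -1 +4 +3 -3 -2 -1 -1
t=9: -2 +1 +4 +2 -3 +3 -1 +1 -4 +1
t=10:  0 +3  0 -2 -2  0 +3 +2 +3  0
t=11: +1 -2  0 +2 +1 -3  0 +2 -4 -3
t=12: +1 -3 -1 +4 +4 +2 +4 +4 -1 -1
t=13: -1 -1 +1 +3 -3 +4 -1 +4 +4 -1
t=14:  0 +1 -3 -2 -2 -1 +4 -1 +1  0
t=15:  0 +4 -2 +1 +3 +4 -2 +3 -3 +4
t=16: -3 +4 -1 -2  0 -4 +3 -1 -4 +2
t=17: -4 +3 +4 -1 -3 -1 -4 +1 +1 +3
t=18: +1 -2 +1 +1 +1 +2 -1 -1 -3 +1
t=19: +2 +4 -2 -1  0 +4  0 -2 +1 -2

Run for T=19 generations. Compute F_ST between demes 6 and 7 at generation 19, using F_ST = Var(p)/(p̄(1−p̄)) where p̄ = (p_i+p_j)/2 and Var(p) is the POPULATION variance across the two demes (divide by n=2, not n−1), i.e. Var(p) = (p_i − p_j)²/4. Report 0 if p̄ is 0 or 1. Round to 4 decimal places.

t=0: k=[78 78 78 78 78 78 78 0 0 0]
t=1: x=[78.0000 78.0000 78.0000 78.0000 78.0000 78.0000 70.2000 7.8000 0.0000 0.0000] k=[78 78 78 78 78 78 68 10 0 0]
t=2: x=[78.0000 78.0000 78.0000 78.0000 78.0000 77.0000 63.2000 14.8000 1.0000 0.0000] k=[78 78 78 78 78 77 59 13 0 0]
t=3: x=[78.0000 78.0000 78.0000 78.0000 77.9000 75.3000 56.2000 16.3000 1.3000 0.0000] k=[78 78 78 78 78 73 53 16 1 0]
t=4: x=[78.0000 78.0000 78.0000 78.0000 77.5000 71.5000 51.3000 18.2000 2.4000 0.1000] k=[78 78 78 78 78 70 48 14 2 3]
t=5: x=[78.0000 78.0000 78.0000 78.0000 77.2000 68.6000 46.8000 16.2000 3.3000 2.9000] k=[78 78 78 78 77 66 46 17 7 6]
t=6: x=[78.0000 78.0000 78.0000 77.9000 76.0000 65.1000 45.1000 18.9000 7.9000 6.1000] k=[78 78 78 78 74 65 45 22 8 6]
t=7: x=[78.0000 78.0000 78.0000 77.6000 73.5000 63.9000 44.7000 22.9000 9.2000 6.2000] k=[78 78 78 78 78 61 49 27 10 4]
t=8: x=[78.0000 78.0000 78.0000 78.0000 76.3000 61.5000 48.0000 27.5000 11.1000 4.6000] k=[78 78 78 78 78 65 45 26 10 4]
t=9: x=[78.0000 78.0000 78.0000 78.0000 76.7000 64.3000 45.1000 26.3000 11.0000 4.6000] k=[78 78 78 78 74 67 44 27 7 6]
t=10: x=[78.0000 78.0000 78.0000 77.6000 73.7000 65.4000 44.6000 26.7000 8.9000 6.1000] k=[78 78 78 76 72 65 48 29 12 6]
t=11: x=[78.0000 78.0000 77.8000 75.8000 71.7000 64.0000 47.8000 29.2000 13.1000 6.6000] k=[78 78 78 78 73 61 48 31 9 4]
t=12: x=[78.0000 78.0000 78.0000 77.5000 72.3000 60.9000 47.6000 30.5000 10.7000 4.5000] k=[78 78 78 78 76 63 52 35 10 4]
t=13: x=[78.0000 78.0000 78.0000 77.8000 74.9000 63.2000 51.4000 34.2000 11.9000 4.6000] k=[78 78 78 78 72 67 50 38 16 4]
t=14: x=[78.0000 78.0000 78.0000 77.4000 72.1000 65.8000 50.5000 37.0000 17.0000 5.2000] k=[78 78 78 75 70 65 55 36 18 5]
t=15: x=[78.0000 78.0000 77.7000 74.8000 70.0000 64.5000 54.1000 36.1000 18.5000 6.3000] k=[78 78 76 76 73 69 52 39 16 10]
t=16: x=[78.0000 77.8000 76.2000 75.7000 72.9000 67.7000 52.4000 38.0000 17.7000 10.6000] k=[78 78 75 74 73 64 55 37 14 13]
t=17: x=[78.0000 77.7000 75.2000 74.0000 72.2000 64.0000 54.1000 36.5000 16.2000 13.1000] k=[78 78 78 73 69 63 50 38 17 16]
t=18: x=[78.0000 78.0000 77.5000 73.1000 68.8000 62.3000 50.1000 37.1000 19.0000 16.1000] k=[78 78 78 74 70 64 49 36 16 17]
t=19: x=[78.0000 78.0000 77.6000 74.0000 69.8000 63.1000 49.2000 35.3000 18.1000 16.9000] k=[78 78 76 73 70 67 49 33 19 15]

0.0422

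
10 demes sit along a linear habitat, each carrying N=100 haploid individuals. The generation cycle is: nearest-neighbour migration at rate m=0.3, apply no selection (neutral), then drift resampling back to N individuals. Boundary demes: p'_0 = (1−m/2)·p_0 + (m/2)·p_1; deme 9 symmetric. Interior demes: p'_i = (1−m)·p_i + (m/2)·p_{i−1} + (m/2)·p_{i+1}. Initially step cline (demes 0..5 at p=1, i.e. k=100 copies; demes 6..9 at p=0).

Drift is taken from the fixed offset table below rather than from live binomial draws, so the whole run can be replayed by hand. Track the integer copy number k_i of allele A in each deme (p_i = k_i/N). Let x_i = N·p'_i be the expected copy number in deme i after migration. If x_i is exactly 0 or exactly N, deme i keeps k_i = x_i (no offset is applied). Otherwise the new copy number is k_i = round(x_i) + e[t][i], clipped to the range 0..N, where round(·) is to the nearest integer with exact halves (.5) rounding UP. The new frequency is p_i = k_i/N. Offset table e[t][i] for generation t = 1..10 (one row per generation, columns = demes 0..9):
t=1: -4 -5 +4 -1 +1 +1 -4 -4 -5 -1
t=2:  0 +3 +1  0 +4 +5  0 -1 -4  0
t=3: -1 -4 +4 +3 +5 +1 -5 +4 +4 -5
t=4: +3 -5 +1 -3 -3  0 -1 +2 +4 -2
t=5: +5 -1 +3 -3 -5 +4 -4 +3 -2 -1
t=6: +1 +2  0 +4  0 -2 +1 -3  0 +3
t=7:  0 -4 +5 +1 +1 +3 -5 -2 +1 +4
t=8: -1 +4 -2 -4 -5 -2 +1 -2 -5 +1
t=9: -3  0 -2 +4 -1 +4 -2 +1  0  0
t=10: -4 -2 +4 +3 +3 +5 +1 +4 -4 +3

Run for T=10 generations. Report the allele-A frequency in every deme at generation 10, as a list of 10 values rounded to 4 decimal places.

[0.9200, 0.9600, 1.0000, 0.9600, 0.8200, 0.6700, 0.3700, 0.2200, 0.0400, 0.1100]

t=0: k=[100 100 100 100 100 100 0 0 0 0]
t=1: x=[100.0000 100.0000 100.0000 100.0000 100.0000 85.0000 15.0000 0.0000 0.0000 0.0000] k=[100 100 100 100 100 86 11 0 0 0]
t=2: x=[100.0000 100.0000 100.0000 100.0000 97.9000 76.8500 20.6000 1.6500 0.0000 0.0000] k=[100 100 100 100 100 82 21 1 0 0]
t=3: x=[100.0000 100.0000 100.0000 100.0000 97.3000 75.5500 27.1500 3.8500 0.1500 0.0000] k=[100 100 100 100 100 77 22 8 4 0]
t=4: x=[100.0000 100.0000 100.0000 100.0000 96.5500 72.2000 28.1500 9.5000 4.0000 0.6000] k=[100 100 100 100 94 72 27 12 8 0]
t=5: x=[100.0000 100.0000 100.0000 99.1000 91.6000 68.5500 31.5000 13.6500 7.4000 1.2000] k=[100 100 100 96 87 73 28 17 5 0]
t=6: x=[100.0000 100.0000 99.4000 95.2500 86.2500 68.3500 33.1000 16.8500 6.0500 0.7500] k=[100 100 99 99 86 66 34 14 6 4]
t=7: x=[100.0000 99.8500 99.1500 97.0500 84.9500 64.2000 35.8000 15.8000 6.9000 4.3000] k=[100 96 100 98 86 67 31 14 8 8]
t=8: x=[99.4000 97.2000 99.1000 96.5000 84.9500 64.4500 33.8500 15.6500 8.9000 8.0000] k=[98 100 97 93 80 62 35 14 4 9]
t=9: x=[98.3000 99.2500 96.8500 91.6500 79.2500 60.6500 35.9000 15.6500 6.2500 8.2500] k=[95 99 95 96 78 65 34 17 6 8]
t=10: x=[95.6000 97.8000 95.7500 93.1500 78.7500 62.3000 36.1000 17.9000 7.9500 7.7000] k=[92 96 100 96 82 67 37 22 4 11]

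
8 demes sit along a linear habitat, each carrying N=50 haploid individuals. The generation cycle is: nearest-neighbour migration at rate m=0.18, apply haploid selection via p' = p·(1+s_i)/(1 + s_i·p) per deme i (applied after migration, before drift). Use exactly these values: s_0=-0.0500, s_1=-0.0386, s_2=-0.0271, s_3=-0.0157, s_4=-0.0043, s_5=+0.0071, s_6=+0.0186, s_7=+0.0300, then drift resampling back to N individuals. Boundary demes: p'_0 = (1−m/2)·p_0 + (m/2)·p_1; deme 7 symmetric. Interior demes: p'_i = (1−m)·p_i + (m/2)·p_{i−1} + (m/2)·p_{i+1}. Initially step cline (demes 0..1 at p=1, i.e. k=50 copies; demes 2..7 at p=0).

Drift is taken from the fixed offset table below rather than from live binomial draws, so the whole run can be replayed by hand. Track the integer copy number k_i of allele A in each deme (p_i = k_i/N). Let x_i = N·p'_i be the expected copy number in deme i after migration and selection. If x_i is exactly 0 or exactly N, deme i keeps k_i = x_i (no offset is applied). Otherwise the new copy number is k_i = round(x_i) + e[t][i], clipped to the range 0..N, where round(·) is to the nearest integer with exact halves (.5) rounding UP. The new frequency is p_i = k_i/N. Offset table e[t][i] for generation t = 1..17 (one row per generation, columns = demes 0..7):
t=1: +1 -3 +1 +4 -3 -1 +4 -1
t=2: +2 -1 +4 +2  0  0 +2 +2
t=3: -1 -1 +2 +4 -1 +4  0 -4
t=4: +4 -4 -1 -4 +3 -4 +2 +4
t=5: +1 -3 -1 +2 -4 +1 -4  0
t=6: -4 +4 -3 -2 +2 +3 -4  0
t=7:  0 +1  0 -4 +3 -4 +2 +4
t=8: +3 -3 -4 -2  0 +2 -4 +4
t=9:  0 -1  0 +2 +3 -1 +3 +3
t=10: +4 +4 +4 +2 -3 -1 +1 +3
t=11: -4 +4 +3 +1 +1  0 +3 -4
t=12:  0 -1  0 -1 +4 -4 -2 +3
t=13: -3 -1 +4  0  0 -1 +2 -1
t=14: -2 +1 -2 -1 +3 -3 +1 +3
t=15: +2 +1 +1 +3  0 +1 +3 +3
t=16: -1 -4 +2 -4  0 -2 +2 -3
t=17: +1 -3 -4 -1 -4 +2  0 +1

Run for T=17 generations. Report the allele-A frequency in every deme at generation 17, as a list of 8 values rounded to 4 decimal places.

t=0: k=[50 50 0 0 0 0 0 0]
t=1: x=[50.0000 45.3362 4.3888 0.0000 0.0000 0.0000 0.0000 0.0000] k=[50 42 5 0 0 0 0 0]
t=2: x=[49.2427 39.0572 7.6993 0.4430 0.0000 0.0000 0.0000 0.0000] k=[50 38 12 2 0 0 0 0]
t=3: x=[48.8644 36.3529 13.1717 2.6796 0.1792 0.0000 0.0000 0.0000] k=[48 35 15 7 0 0 0 0]
t=4: x=[46.6743 33.9440 15.7818 6.9943 0.6273 0.0000 0.0000 0.0000] k=[50 30 15 3 4 0 0 0]
t=5: x=[48.1088 29.9794 14.9802 4.1099 3.5358 0.3625 0.0000 0.0000] k=[49 27 14 6 0 1 0 0]
t=6: x=[46.8730 27.3231 14.1694 6.0948 0.6273 0.8257 0.0917 0.0000] k=[43 31 11 4 3 4 0 0]
t=7: x=[41.5665 29.8080 11.9188 4.4751 3.1672 3.5734 0.3666 0.0000] k=[42 31 12 0 6 0 2 0]
t=8: x=[40.6256 29.8080 12.3724 1.5954 4.9009 0.7250 1.6695 0.1854] k=[44 27 8 0 5 3 0 4]
t=9: x=[42.1360 26.3299 8.7892 1.1521 4.3528 2.9295 0.6416 3.7410] k=[42 25 9 3 7 2 4 7]
t=10: x=[40.0681 24.5980 9.6837 3.8435 6.1667 2.6477 4.1597 6.9040] k=[44 29 14 6 3 2 5 10]
t=11: x=[42.3226 28.5191 14.3473 6.3616 3.1672 2.3760 5.2662 9.7805] k=[38 33 17 7 4 2 8 6]
t=12: x=[37.0643 31.5542 17.2285 7.5282 4.0738 2.7383 7.3954 6.3419] k=[37 31 17 7 8 0 5 9]
t=13: x=[35.9477 29.8080 17.0500 7.8843 7.1635 1.1781 4.9922 8.8533] k=[33 29 21 8 7 0 7 8]
t=14: x=[32.0543 28.1571 20.2183 8.9630 6.4358 1.2687 6.5644 8.1088] k=[30 29 18 8 9 0 8 11]
t=15: x=[29.2906 27.6144 17.7740 8.8739 8.0708 1.5405 7.6689 10.9812] k=[31 29 19 12 8 3 11 14]
t=16: x=[30.2101 27.7952 18.9457 12.1241 7.8813 4.1971 10.7042 14.0264] k=[29 24 21 8 8 2 13 11]
t=17: x=[27.9196 23.6889 19.7707 9.0521 7.4327 3.5533 11.9972 11.4387] k=[29 21 16 8 3 6 12 12]

[0.5800, 0.4200, 0.3200, 0.1600, 0.0600, 0.1200, 0.2400, 0.2400]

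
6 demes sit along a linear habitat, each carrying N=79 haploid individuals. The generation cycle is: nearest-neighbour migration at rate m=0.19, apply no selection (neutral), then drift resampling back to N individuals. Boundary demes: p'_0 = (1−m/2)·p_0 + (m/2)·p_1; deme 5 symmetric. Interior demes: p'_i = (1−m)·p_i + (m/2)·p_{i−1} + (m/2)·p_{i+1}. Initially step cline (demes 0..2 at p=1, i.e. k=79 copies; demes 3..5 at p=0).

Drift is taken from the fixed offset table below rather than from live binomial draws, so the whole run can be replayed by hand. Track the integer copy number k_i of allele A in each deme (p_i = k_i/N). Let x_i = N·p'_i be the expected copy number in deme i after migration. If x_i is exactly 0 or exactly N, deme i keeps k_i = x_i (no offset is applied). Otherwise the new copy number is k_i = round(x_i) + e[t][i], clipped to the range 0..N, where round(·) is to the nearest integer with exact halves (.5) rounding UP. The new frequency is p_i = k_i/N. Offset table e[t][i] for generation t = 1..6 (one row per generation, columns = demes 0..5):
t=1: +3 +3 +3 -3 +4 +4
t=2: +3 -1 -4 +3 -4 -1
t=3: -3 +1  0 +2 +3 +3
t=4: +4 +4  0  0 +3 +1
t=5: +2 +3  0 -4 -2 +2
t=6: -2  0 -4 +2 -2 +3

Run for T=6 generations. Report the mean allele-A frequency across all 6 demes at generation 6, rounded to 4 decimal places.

0.5169

t=0: k=[79 79 79 0 0 0]
t=1: x=[79.0000 79.0000 71.4950 7.5050 0.0000 0.0000] k=[79 79 74 5 0 0]
t=2: x=[79.0000 78.5250 67.9200 11.0800 0.4750 0.0000] k=[79 78 64 14 0 0]
t=3: x=[78.9050 76.7650 60.5800 17.4200 1.3300 0.0000] k=[76 78 61 19 4 0]
t=4: x=[76.1900 76.1950 58.6250 21.5650 5.0450 0.3800] k=[79 79 59 22 8 1]
t=5: x=[79.0000 77.1000 57.3850 24.1850 8.6650 1.6650] k=[79 79 57 20 7 4]
t=6: x=[79.0000 76.9100 55.5750 22.2800 7.9500 4.2850] k=[79 77 52 24 6 7]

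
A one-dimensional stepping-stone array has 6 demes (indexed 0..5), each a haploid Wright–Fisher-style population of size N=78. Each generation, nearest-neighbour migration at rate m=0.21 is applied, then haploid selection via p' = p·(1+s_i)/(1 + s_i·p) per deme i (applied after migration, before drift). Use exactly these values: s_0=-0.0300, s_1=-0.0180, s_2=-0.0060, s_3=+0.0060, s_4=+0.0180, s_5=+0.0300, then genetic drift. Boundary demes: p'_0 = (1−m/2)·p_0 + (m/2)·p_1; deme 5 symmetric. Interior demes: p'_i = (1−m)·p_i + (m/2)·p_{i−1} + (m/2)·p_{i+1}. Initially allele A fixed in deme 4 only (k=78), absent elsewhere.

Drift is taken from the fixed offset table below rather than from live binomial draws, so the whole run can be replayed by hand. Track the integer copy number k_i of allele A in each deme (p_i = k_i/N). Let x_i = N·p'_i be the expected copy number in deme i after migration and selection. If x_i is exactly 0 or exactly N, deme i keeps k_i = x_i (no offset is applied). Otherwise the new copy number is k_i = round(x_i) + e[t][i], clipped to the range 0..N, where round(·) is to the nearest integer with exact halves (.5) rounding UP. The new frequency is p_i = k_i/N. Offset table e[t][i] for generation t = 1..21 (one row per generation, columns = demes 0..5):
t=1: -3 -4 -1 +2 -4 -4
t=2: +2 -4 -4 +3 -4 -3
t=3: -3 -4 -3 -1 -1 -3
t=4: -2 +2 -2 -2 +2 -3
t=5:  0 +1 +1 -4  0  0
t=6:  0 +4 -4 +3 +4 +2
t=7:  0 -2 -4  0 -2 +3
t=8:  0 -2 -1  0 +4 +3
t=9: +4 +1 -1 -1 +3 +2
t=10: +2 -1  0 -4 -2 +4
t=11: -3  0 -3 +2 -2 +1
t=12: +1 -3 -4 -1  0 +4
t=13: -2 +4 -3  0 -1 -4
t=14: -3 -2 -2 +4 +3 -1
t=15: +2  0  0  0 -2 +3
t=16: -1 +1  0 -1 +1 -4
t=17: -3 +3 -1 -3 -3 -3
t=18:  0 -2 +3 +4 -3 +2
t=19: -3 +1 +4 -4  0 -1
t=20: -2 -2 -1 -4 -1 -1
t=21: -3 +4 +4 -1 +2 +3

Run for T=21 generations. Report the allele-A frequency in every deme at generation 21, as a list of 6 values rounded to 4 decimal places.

t=0: k=[0 0 0 0 78 0]
t=1: x=[0.0000 0.0000 0.0000 8.2340 61.8497 8.4092] k=[0 0 0 10 58 4]
t=2: x=[0.0000 0.0000 1.0438 14.0588 47.6215 9.9232] k=[0 0 0 17 44 7]
t=3: x=[0.0000 0.0000 1.7745 18.1331 37.6273 11.1648] k=[0 0 0 17 37 8]
t=4: x=[0.0000 0.0000 1.7745 17.3957 32.1917 11.3282] k=[0 0 0 15 34 8]
t=5: x=[0.0000 0.0000 1.5657 15.4941 29.6020 11.0065] k=[0 0 3 11 30 11]
t=6: x=[0.0000 0.3094 3.5048 12.2165 26.3202 13.3183] k=[0 4 0 15 30 15]
t=7: x=[0.4075 3.1054 1.9833 15.0726 27.1650 16.9641] k=[0 1 0 15 25 20]
t=8: x=[0.1019 0.7759 1.6701 14.5457 23.7184 20.9752] k=[0 0 1 15 28 24]
t=9: x=[0.0000 0.1031 2.3512 14.9672 26.5264 24.9186] k=[0 1 1 14 30 27]
t=10: x=[0.1019 0.8791 2.3512 14.3850 28.3260 27.8419] k=[2 0 2 10 26 32]
t=11: x=[1.7375 0.4125 2.6147 10.8960 25.2537 31.9259] k=[0 0 0 13 23 33]
t=12: x=[0.0000 0.0000 1.3570 12.7487 23.2904 32.5090] k=[0 0 0 12 23 37]
t=13: x=[0.0000 0.0000 1.2526 11.9554 23.6077 36.1025] k=[0 0 0 12 23 32]
t=14: x=[0.0000 0.0000 1.2526 11.9554 23.0788 31.6091] k=[0 0 0 16 26 31]
t=15: x=[0.0000 0.0000 1.6701 15.4440 25.7820 31.0256] k=[0 0 2 15 24 34]
t=16: x=[0.0000 0.2062 3.1368 14.6510 24.4031 33.5138] k=[0 1 3 14 25 30]
t=17: x=[0.1019 1.0854 3.9225 14.0688 24.6699 30.0189] k=[0 4 3 11 22 27]
t=18: x=[0.4075 3.4152 3.9225 11.3730 21.6479 26.9944] k=[0 1 7 15 19 29]
t=19: x=[0.1019 1.4981 7.1707 14.6510 19.8932 28.4823] k=[0 2 11 11 20 27]
t=20: x=[0.2037 2.6875 10.0024 12.0056 20.0546 26.7824] k=[0 1 9 8 19 26]
t=21: x=[0.1019 1.7045 8.0116 9.3089 18.8337 25.7725] k=[0 6 12 8 21 29]

[0.0000, 0.0769, 0.1538, 0.1026, 0.2692, 0.3718]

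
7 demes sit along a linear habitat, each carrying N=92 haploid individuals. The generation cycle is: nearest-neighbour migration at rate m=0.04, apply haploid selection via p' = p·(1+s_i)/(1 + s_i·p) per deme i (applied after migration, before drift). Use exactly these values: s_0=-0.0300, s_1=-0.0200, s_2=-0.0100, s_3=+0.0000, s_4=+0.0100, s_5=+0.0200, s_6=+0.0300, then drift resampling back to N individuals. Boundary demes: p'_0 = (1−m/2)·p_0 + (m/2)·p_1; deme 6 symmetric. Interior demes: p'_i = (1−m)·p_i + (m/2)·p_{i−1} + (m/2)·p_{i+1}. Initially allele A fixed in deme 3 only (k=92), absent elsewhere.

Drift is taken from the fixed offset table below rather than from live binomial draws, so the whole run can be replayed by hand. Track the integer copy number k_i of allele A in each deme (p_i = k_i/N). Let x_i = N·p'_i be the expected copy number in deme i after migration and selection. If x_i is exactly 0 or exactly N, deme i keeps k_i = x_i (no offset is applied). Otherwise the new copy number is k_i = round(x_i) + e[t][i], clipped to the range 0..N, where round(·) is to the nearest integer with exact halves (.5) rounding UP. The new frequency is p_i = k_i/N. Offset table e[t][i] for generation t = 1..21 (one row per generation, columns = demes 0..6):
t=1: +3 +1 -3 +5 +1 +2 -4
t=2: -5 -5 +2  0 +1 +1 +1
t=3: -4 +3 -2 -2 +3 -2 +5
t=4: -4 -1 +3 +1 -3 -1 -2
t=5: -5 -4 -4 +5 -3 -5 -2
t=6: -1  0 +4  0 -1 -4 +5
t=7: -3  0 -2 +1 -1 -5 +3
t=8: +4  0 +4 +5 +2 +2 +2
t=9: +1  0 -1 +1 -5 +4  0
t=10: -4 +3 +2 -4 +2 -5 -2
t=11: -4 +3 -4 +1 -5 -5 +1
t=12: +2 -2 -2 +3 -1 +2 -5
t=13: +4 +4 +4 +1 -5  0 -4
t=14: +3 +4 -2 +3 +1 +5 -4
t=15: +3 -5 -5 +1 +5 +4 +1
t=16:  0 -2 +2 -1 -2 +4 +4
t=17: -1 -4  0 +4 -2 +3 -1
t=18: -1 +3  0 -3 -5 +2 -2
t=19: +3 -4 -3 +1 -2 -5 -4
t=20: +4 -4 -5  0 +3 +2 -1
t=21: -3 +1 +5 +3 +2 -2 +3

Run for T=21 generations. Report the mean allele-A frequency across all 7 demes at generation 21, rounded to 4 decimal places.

0.1925

t=0: k=[0 0 0 92 0 0 0]
t=1: x=[0.0000 0.0000 1.8220 88.3200 1.8580 0.0000 0.0000] k=[0 0 0 92 3 0 0]
t=2: x=[0.0000 0.0000 1.8220 88.3800 4.7648 0.0612 0.0000] k=[0 0 4 88 6 1 0]
t=3: x=[0.0000 0.0784 5.5474 84.6800 7.6092 1.1013 0.0206] k=[0 3 4 83 11 0 5]
t=4: x=[0.0582 2.9027 5.5077 79.9800 12.3258 0.3264 5.0389] k=[0 2 9 81 9 0 3]
t=5: x=[0.0388 2.0589 10.2084 78.1200 10.3511 0.2448 3.0253] k=[0 0 6 83 7 0 1]
t=6: x=[0.0000 0.1176 7.3517 79.9400 8.4561 0.1632 1.0091] k=[0 0 11 80 7 0 6]
t=7: x=[0.0000 0.2156 12.0543 77.1600 8.3956 0.2652 6.0448] k=[0 0 10 78 7 0 9]
t=8: x=[0.0000 0.1960 11.0618 75.2200 8.3553 0.3264 9.0585] k=[0 0 15 80 10 2 11]
t=9: x=[0.0000 0.2940 15.8676 77.3000 11.3385 2.3856 11.1054] k=[0 0 15 78 6 6 11]
t=10: x=[0.0000 0.2940 15.8279 75.3000 7.5083 6.2138 11.1872] k=[0 3 18 71 10 1 9]
t=11: x=[0.0582 3.1774 18.6103 68.7200 11.1370 1.3664 9.0790] k=[0 6 15 70 6 0 10]
t=12: x=[0.1164 5.9466 15.7881 67.6200 7.2260 0.3264 10.0618] k=[2 4 14 71 6 2 5]
t=13: x=[1.9801 4.0805 14.8147 68.5600 7.2865 2.1818 5.0800] k=[6 8 19 70 2 2 1]
t=14: x=[5.8704 8.0307 19.6443 67.6200 3.3924 2.0187 1.0503] k=[9 12 18 71 4 7 0]
t=15: x=[8.8142 11.8499 18.7893 68.6000 5.4508 6.9258 0.1442] k=[12 7 14 70 10 11 1]
t=16: x=[11.5880 7.1064 14.8544 67.6800 11.3184 10.9699 1.2355] k=[12 5 17 67 9 15 5]
t=17: x=[11.5489 5.2786 17.6164 64.8400 10.3712 14.9260 5.3469] k=[11 1 18 69 8 18 4]
t=18: x=[10.5130 1.5097 18.5308 66.7600 9.5045 17.8026 4.4023] k=[10 5 19 64 5 20 2]
t=19: x=[9.6341 5.2786 19.4653 61.9200 6.5402 19.6442 2.4289] k=[13 1 16 63 5 15 0]
t=20: x=[12.4289 1.5097 16.5034 60.9000 6.4192 14.7435 0.3090] k=[16 0 12 61 9 17 0]
t=21: x=[15.2878 0.5489 12.6301 58.9800 10.2906 16.7698 0.3502] k=[12 2 18 62 12 15 3]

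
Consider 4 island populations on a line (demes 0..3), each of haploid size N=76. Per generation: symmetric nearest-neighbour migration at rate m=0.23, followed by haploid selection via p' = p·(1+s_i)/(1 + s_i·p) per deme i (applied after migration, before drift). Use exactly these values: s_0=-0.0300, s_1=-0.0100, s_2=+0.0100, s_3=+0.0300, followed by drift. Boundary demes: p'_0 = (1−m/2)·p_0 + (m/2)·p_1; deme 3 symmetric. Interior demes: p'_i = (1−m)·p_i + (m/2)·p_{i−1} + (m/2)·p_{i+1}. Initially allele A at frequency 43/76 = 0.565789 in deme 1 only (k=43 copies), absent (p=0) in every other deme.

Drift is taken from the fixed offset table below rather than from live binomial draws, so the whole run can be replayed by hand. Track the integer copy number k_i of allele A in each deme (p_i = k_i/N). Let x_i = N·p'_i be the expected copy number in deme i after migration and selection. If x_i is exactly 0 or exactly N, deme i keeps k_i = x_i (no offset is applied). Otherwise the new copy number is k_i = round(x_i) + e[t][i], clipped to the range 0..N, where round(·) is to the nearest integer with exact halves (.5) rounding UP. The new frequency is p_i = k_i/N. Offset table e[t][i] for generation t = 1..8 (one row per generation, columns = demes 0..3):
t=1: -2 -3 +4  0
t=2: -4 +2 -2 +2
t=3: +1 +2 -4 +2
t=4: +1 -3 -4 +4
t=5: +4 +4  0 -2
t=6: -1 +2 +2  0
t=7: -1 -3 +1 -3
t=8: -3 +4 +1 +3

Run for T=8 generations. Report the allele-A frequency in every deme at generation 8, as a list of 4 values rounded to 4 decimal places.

t=0: k=[0 43 0 0]
t=1: x=[4.8060 32.9223 4.9912 0.0000] k=[3 30 9 0]
t=2: x=[5.9362 24.3135 10.4695 1.0656] k=[2 26 8 3]
t=3: x=[4.6259 21.0168 9.5780 3.6771] k=[6 23 6 6]
t=4: x=[7.7407 18.9467 8.0261 6.1654] k=[9 16 4 10]
t=5: x=[9.5478 13.7018 6.1258 9.5542] k=[14 18 6 8]
t=6: x=[14.1067 16.0325 7.6784 7.9786] k=[13 18 10 8]
t=7: x=[13.2387 16.3755 10.7817 8.4495] k=[12 13 12 5]
t=8: x=[11.8080 12.6636 11.4061 5.9655] k=[9 17 12 9]

[0.1184, 0.2237, 0.1579, 0.1184]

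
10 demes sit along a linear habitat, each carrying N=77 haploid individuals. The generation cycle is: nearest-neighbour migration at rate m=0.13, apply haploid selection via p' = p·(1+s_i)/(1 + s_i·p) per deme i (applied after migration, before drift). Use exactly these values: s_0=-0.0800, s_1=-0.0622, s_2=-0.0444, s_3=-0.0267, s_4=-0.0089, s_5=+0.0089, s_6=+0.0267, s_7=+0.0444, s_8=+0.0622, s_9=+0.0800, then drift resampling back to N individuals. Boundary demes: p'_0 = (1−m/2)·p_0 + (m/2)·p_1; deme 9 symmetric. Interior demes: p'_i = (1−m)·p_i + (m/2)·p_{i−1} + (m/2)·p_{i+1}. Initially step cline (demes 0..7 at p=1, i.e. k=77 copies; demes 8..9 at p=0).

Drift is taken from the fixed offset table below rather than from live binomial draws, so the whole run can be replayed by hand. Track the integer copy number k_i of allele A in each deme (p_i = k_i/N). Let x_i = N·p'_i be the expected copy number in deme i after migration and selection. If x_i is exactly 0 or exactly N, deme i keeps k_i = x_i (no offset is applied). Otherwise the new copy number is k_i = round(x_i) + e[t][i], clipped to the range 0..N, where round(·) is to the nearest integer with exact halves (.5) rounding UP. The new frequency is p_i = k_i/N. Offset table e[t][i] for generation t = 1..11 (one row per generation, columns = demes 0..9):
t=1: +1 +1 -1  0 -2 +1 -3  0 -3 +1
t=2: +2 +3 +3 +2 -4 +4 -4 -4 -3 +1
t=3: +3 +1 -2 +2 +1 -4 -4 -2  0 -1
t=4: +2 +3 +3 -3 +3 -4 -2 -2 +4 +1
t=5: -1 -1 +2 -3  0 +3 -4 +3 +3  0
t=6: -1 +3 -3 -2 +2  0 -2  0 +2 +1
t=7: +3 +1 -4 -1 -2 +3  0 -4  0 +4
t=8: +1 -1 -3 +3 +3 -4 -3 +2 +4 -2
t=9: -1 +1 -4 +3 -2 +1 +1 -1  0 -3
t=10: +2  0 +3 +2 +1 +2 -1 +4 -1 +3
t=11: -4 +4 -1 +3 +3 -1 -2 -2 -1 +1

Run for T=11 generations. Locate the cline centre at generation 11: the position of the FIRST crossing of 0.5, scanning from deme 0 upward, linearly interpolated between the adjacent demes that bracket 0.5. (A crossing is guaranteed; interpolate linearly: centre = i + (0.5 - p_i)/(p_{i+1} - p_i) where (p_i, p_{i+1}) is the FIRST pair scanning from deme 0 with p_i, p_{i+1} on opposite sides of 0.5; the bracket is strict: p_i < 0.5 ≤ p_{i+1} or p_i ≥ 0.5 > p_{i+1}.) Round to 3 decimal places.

t=0: k=[77 77 77 77 77 77 77 77 0 0]
t=1: x=[77.0000 77.0000 77.0000 77.0000 77.0000 77.0000 77.0000 72.1945 5.2949 0.0000] k=[77 77 77 77 77 77 77 72 2 0]
t=2: x=[77.0000 77.0000 77.0000 77.0000 77.0000 77.0000 76.6834 68.1220 6.7841 0.1404] k=[77 77 77 77 77 77 73 64 4 1]
t=3: x=[77.0000 77.0000 77.0000 77.0000 77.0000 76.7423 72.7813 61.2366 8.1336 1.2890] k=[77 77 77 77 77 73 69 59 8 0]
t=4: x=[77.0000 77.0000 77.0000 77.0000 76.7377 73.0335 68.8050 56.9852 11.3673 0.5613] k=[77 77 77 77 77 69 67 55 15 2]
t=5: x=[77.0000 77.0000 77.0000 77.0000 76.4754 69.4505 66.5895 53.8887 17.5595 3.0635] k=[77 77 77 77 76 72 63 57 21 3]
t=6: x=[77.0000 77.0000 77.0000 76.9332 75.7944 71.7188 63.4910 55.7253 23.1347 4.4842] k=[77 77 77 75 77 72 61 56 25 5]
t=7: x=[77.0000 77.0000 76.8640 75.2134 76.5409 71.6542 61.7154 54.9990 26.7586 6.7598] k=[77 77 73 74 75 75 62 51 27 11]
t=8: x=[77.0000 76.7228 73.1628 73.9210 74.9170 74.1792 62.4436 50.9096 28.5960 12.8426] k=[77 76 70 77 77 70 59 53 33 11]
t=9: x=[76.9294 75.5887 70.5829 76.5326 76.5409 69.7981 59.6813 52.8164 34.0114 13.2532] k=[76 77 67 77 75 71 61 52 34 10]
t=10: x=[75.9848 76.2380 67.9433 76.1988 74.8514 70.6617 61.3954 52.1517 34.7569 12.3366] k=[77 76 71 77 76 73 60 56 34 15]
t=11: x=[76.9294 75.6579 71.4870 76.5326 75.8600 72.3886 60.9228 55.5095 35.3456 17.2430] k=[73 77 70 77 77 71 59 54 34 18]

7.775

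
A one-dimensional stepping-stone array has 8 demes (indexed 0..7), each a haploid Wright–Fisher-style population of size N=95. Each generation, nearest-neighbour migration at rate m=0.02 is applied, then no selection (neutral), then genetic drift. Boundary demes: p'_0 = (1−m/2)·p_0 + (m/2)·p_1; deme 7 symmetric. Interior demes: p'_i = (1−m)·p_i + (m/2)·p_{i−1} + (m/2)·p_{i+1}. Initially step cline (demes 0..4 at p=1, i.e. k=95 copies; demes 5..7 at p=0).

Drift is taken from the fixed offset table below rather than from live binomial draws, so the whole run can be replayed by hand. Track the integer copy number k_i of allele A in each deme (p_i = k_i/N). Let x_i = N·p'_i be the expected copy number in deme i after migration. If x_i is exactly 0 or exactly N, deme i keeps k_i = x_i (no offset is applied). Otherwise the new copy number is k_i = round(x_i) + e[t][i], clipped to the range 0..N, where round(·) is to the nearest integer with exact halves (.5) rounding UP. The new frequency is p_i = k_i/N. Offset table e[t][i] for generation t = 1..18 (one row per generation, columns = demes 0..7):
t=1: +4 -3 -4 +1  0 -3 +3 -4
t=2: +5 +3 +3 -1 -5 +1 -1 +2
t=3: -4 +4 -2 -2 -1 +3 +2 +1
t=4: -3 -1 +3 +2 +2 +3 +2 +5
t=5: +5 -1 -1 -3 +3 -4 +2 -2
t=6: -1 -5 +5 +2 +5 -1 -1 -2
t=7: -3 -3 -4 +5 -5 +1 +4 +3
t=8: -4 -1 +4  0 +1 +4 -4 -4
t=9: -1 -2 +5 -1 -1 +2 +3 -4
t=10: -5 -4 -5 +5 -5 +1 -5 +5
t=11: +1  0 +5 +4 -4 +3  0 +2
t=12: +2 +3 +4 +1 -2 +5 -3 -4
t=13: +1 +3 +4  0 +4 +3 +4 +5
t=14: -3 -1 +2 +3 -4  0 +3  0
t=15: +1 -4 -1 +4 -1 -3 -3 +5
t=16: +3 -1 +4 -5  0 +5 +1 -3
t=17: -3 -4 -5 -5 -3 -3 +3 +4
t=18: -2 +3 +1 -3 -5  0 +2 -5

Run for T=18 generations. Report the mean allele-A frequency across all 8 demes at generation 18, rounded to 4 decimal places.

t=0: k=[95 95 95 95 95 0 0 0]
t=1: x=[95.0000 95.0000 95.0000 95.0000 94.0500 0.9500 0.0000 0.0000] k=[95 95 95 95 94 0 0 0]
t=2: x=[95.0000 95.0000 95.0000 94.9900 93.0700 0.9400 0.0000 0.0000] k=[95 95 95 94 88 2 0 0]
t=3: x=[95.0000 95.0000 94.9900 93.9500 87.2000 2.8400 0.0200 0.0000] k=[95 95 93 92 86 6 2 0]
t=4: x=[95.0000 94.9800 93.0100 91.9500 85.2600 6.7600 2.0200 0.0200] k=[95 94 95 94 87 10 4 5]
t=5: x=[94.9900 94.0200 94.9800 93.9400 86.3000 10.7100 4.0700 4.9900] k=[95 93 94 91 89 7 6 3]
t=6: x=[94.9800 93.0300 93.9600 91.0100 88.2000 7.8100 5.9800 3.0300] k=[94 88 95 93 93 7 5 1]
t=7: x=[93.9400 88.1300 94.9100 93.0200 92.1400 7.8400 4.9800 1.0400] k=[91 85 91 95 87 9 9 4]
t=8: x=[90.9400 85.1200 90.9800 94.8800 86.3000 9.7800 8.9500 4.0500] k=[87 84 95 95 87 14 5 0]
t=9: x=[86.9700 84.1400 94.8900 94.9200 86.3500 14.6400 5.0400 0.0500] k=[86 82 95 94 85 17 8 0]
t=10: x=[85.9600 82.1700 94.8600 93.9200 84.4100 17.5900 8.0100 0.0800] k=[81 78 90 95 79 19 3 5]
t=11: x=[80.9700 78.1500 89.9300 94.7900 78.5600 19.4400 3.1800 4.9800] k=[82 78 95 95 75 22 3 7]
t=12: x=[81.9600 78.2100 94.8300 94.8000 74.6700 22.3400 3.2300 6.9600] k=[84 81 95 95 73 27 0 3]
t=13: x=[83.9700 81.1700 94.8600 94.7800 72.7600 27.1900 0.3000 2.9700] k=[85 84 95 95 77 30 4 8]
t=14: x=[84.9900 84.1200 94.8900 94.8200 76.7100 30.2100 4.3000 7.9600] k=[82 83 95 95 73 30 7 8]
t=15: x=[82.0100 83.1100 94.8800 94.7800 72.7900 30.2000 7.2400 7.9900] k=[83 79 94 95 72 27 4 13]
t=16: x=[82.9600 79.1900 93.8600 94.7600 71.7800 27.2200 4.3200 12.9100] k=[86 78 95 90 72 32 5 10]
t=17: x=[85.9200 78.2500 94.7800 89.8700 71.7800 32.1300 5.3200 9.9500] k=[83 74 90 85 69 29 8 14]
t=18: x=[82.9100 74.2500 89.7900 84.8900 68.7600 29.1900 8.2700 13.9400] k=[81 77 91 82 64 29 10 9]

0.5829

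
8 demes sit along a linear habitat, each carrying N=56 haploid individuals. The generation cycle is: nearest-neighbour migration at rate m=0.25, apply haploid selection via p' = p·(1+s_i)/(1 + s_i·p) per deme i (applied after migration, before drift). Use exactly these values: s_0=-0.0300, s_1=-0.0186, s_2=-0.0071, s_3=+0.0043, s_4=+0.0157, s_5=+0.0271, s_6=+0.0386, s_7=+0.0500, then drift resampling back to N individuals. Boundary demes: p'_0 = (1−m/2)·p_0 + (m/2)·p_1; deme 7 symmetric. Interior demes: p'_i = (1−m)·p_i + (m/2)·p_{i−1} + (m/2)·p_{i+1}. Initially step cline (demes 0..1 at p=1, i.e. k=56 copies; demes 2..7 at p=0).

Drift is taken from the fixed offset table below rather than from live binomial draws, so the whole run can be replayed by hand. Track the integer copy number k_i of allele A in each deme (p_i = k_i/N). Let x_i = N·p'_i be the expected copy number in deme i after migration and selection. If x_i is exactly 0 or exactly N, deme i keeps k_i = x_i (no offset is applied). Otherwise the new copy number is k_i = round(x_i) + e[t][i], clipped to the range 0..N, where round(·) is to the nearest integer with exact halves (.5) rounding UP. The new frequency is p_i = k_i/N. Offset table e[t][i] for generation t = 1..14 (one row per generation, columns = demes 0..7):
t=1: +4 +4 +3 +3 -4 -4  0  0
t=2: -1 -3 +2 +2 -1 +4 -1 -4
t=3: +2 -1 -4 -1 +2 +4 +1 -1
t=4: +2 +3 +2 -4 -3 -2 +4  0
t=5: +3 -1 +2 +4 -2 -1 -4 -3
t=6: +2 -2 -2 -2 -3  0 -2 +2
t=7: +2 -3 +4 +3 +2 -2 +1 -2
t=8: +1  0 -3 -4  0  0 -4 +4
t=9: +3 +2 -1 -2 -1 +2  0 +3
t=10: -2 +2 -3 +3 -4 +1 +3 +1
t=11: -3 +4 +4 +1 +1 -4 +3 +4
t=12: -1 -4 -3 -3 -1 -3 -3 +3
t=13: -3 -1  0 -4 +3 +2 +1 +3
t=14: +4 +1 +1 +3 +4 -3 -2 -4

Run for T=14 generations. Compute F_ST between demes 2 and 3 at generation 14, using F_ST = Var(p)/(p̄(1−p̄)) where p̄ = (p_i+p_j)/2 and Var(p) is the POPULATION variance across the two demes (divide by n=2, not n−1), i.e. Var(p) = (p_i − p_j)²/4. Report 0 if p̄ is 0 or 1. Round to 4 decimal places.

t=0: k=[56 56 0 0 0 0 0 0]
t=1: x=[56.0000 48.8842 6.9565 0.0000 0.0000 0.0000 0.0000 0.0000] k=[56 53 10 0 0 0 0 0]
t=2: x=[55.6135 47.8704 14.0499 1.2553 0.0000 0.0000 0.0000 0.0000] k=[55 45 16 3 0 0 0 0]
t=3: x=[53.6833 42.4329 17.9131 4.2669 0.3808 0.0000 0.0000 0.0000] k=[56 41 14 3 2 0 0 0]
t=4: x=[54.0690 39.2806 15.9187 4.2669 1.9034 0.2567 0.0000 0.0000] k=[56 42 18 0 0 0 0 0]
t=5: x=[54.1976 40.5408 18.6612 2.2593 0.0000 0.0000 0.0000 0.0000] k=[56 40 21 6 0 0 0 0]
t=6: x=[53.9404 39.4066 21.4057 7.1517 0.7616 0.0000 0.0000 0.0000] k=[56 37 19 5 0 0 0 0]
t=7: x=[53.5548 36.8894 19.4095 6.1484 0.6347 0.0000 0.0000 0.0000] k=[56 34 23 9 3 0 0 0]
t=8: x=[53.1692 35.1298 22.5290 10.0353 3.4247 0.3851 0.0000 0.0000] k=[54 35 20 6 3 0 0 0]
t=9: x=[51.5006 35.2554 20.0332 7.4025 3.0445 0.3851 0.0000 0.0000] k=[55 37 19 5 2 2 0 0]
t=10: x=[52.6555 36.7636 19.4095 6.3993 2.4107 1.7959 0.2596 0.0000] k=[51 39 16 9 0 3 3 0]
t=11: x=[49.3229 37.3925 17.9131 8.7817 1.5229 2.6927 2.7214 0.3936] k=[46 41 22 10 3 0 6 4]
t=12: x=[45.1103 39.0288 22.7787 10.6620 3.5515 1.1549 5.1752 4.4456] k=[44 35 20 8 3 0 2 7]
t=13: x=[42.5664 33.9997 20.2827 8.9071 3.2980 0.6417 2.4626 6.6559] k=[40 33 20 5 6 3 3 10]
t=14: x=[38.7637 31.9928 19.6590 7.0263 5.5777 3.4608 4.0139 9.5038] k=[43 33 21 10 10 0 2 6]

0.0482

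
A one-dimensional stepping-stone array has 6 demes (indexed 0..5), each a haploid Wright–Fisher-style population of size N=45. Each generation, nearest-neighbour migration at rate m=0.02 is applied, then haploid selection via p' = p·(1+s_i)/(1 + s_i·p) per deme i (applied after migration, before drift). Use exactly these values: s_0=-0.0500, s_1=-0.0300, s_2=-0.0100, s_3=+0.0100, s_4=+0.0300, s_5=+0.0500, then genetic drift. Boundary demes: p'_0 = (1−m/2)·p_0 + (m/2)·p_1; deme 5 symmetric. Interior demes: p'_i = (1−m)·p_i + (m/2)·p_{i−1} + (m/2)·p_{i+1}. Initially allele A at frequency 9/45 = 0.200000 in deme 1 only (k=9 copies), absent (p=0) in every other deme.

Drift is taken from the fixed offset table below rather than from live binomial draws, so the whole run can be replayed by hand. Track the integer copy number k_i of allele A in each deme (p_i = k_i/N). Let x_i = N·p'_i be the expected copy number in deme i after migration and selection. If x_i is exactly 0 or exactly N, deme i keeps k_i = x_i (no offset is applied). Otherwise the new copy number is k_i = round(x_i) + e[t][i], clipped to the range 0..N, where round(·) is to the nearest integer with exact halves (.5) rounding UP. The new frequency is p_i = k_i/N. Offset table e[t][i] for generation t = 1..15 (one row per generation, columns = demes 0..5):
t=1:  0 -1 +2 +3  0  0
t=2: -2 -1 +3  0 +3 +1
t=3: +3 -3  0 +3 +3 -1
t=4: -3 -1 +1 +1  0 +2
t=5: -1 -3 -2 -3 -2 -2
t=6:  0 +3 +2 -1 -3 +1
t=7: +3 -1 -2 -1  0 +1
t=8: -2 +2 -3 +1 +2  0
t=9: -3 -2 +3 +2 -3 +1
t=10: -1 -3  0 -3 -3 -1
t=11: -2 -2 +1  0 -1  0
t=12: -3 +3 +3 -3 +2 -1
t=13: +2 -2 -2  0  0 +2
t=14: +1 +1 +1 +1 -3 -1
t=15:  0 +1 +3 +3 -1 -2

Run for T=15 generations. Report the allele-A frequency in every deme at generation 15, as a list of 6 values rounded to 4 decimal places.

[0.0667, 0.0667, 0.2222, 0.0889, 0.0000, 0.0000]

t=0: k=[0 9 0 0 0 0]
t=1: x=[0.0855 8.6060 0.0891 0.0000 0.0000 0.0000] k=[0 8 2 0 0 0]
t=2: x=[0.0760 7.6644 2.0205 0.0202 0.0000 0.0000] k=[0 7 5 0 0 0]
t=3: x=[0.0665 6.7337 4.9257 0.0505 0.0000 0.0000] k=[3 4 5 3 0 0]
t=4: x=[2.8691 3.8904 4.9257 3.0179 0.0309 0.0000] k=[0 3 6 4 0 0]
t=5: x=[0.0285 2.9158 5.8983 4.0162 0.0412 0.0000] k=[0 0 4 1 0 0]
t=6: x=[0.0000 0.0388 3.8941 1.0300 0.0103 0.0000] k=[0 3 6 0 0 0]
t=7: x=[0.0285 2.9158 5.8586 0.0606 0.0000 0.0000] k=[3 2 4 0 0 0]
t=8: x=[2.8500 1.9718 3.9040 0.0404 0.0000 0.0000] k=[1 4 1 1 0 0]
t=9: x=[0.9796 3.8319 1.0199 0.9997 0.0103 0.0000] k=[0 2 4 3 0 0]
t=10: x=[0.0190 1.9426 3.9338 3.0078 0.0309 0.0000] k=[0 0 4 0 0 0]
t=11: x=[0.0000 0.0388 3.8842 0.0404 0.0000 0.0000] k=[0 0 5 0 0 0]
t=12: x=[0.0000 0.0485 4.8563 0.0505 0.0000 0.0000] k=[0 3 8 0 0 0]
t=13: x=[0.0285 2.9353 7.8049 0.0808 0.0000 0.0000] k=[2 1 6 0 0 0]
t=14: x=[1.8947 1.0289 5.8387 0.0606 0.0000 0.0000] k=[3 2 7 1 0 0]
t=15: x=[2.8500 2.0009 6.8316 1.0603 0.0103 0.0000] k=[3 3 10 4 0 0]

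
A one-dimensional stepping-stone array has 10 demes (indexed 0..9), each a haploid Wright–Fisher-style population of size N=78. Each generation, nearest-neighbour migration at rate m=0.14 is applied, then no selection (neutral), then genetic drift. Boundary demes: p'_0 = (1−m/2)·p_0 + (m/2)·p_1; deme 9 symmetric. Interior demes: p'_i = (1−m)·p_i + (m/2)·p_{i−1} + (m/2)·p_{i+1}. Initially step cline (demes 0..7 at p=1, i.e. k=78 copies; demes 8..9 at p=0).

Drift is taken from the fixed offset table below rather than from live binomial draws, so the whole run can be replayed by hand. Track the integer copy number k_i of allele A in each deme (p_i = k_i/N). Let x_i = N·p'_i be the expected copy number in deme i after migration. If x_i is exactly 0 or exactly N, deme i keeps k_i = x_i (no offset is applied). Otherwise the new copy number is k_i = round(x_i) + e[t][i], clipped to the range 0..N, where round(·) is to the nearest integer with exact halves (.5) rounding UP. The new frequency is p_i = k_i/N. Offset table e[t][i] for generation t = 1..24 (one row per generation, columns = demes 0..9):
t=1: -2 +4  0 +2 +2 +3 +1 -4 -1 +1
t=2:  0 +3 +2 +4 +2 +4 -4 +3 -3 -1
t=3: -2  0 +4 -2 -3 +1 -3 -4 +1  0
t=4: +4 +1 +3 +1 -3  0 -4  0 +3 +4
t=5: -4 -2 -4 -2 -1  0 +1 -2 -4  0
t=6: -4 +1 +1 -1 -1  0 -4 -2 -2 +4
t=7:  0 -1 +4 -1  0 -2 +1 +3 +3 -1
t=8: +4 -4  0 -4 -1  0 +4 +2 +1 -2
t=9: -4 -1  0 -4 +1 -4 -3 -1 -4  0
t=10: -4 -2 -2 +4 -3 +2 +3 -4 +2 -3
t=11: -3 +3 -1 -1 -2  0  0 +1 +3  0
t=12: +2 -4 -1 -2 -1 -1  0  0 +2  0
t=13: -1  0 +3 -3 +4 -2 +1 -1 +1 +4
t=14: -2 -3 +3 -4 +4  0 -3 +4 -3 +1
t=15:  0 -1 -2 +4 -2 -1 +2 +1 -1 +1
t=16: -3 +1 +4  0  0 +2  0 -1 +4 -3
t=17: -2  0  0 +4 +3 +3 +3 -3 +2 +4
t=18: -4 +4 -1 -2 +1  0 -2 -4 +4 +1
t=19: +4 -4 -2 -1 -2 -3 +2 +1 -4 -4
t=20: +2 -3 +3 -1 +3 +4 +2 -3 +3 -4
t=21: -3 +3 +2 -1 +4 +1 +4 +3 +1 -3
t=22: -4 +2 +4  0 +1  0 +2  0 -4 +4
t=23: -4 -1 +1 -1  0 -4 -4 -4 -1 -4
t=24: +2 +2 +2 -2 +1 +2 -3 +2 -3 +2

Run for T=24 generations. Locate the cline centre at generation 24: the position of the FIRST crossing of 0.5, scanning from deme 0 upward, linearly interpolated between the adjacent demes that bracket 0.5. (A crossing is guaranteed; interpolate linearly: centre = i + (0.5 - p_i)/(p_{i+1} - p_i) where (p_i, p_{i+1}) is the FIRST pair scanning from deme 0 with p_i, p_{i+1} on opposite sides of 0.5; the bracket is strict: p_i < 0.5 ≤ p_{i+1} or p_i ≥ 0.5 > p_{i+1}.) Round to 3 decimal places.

t=0: k=[78 78 78 78 78 78 78 78 0 0]
t=1: x=[78.0000 78.0000 78.0000 78.0000 78.0000 78.0000 78.0000 72.5400 5.4600 0.0000] k=[78 78 78 78 78 78 78 69 4 0]
t=2: x=[78.0000 78.0000 78.0000 78.0000 78.0000 78.0000 77.3700 65.0800 8.2700 0.2800] k=[78 78 78 78 78 78 73 68 5 0]
t=3: x=[78.0000 78.0000 78.0000 78.0000 78.0000 77.6500 73.0000 63.9400 9.0600 0.3500] k=[78 78 78 78 78 78 70 60 10 0]
t=4: x=[78.0000 78.0000 78.0000 78.0000 78.0000 77.4400 69.8600 57.2000 12.8000 0.7000] k=[78 78 78 78 78 77 66 57 16 5]
t=5: x=[78.0000 78.0000 78.0000 78.0000 77.9300 76.3000 66.1400 54.7600 18.1000 5.7700] k=[78 78 78 78 77 76 67 53 14 6]
t=6: x=[78.0000 78.0000 78.0000 77.9300 77.0000 75.4400 66.6500 51.2500 16.1700 6.5600] k=[78 78 78 77 76 75 63 49 14 11]
t=7: x=[78.0000 78.0000 77.9300 77.0000 76.0000 74.2300 62.8600 47.5300 16.2400 11.2100] k=[78 78 78 76 76 72 64 51 19 10]
t=8: x=[78.0000 78.0000 77.8600 76.1400 75.7200 71.7200 63.6500 49.6700 20.6100 10.6300] k=[78 78 78 72 75 72 68 52 22 9]
t=9: x=[78.0000 78.0000 77.5800 72.6300 74.5800 71.9300 67.1600 51.0200 23.1900 9.9100] k=[78 78 78 69 76 68 64 50 19 10]
t=10: x=[78.0000 78.0000 77.3700 70.1200 74.9500 68.2800 63.3000 48.8100 20.5400 10.6300] k=[78 78 75 74 72 70 66 45 23 8]
t=11: x=[78.0000 77.7900 75.1400 73.9300 72.0000 69.8600 64.8100 44.9300 23.4900 9.0500] k=[78 78 74 73 70 70 65 46 26 9]
t=12: x=[78.0000 77.7200 74.2100 72.8600 70.2100 69.6500 64.0200 45.9300 26.2100 10.1900] k=[78 74 73 71 69 69 64 46 28 10]
t=13: x=[77.7200 74.2100 72.9300 71.0000 69.1400 68.6500 63.0900 46.0000 28.0000 11.2600] k=[77 74 76 68 73 67 64 45 29 15]
t=14: x=[76.7900 74.3500 75.3000 68.9100 72.2300 67.2100 62.8800 45.2100 29.1400 15.9800] k=[75 71 78 65 76 67 60 49 26 17]
t=15: x=[74.7200 71.7700 76.6000 66.6800 74.6000 67.1400 59.7200 48.1600 26.9800 17.6300] k=[75 71 75 71 73 66 62 49 26 19]
t=16: x=[74.7200 71.5600 74.4400 71.4200 72.3700 66.2100 61.3700 48.3000 27.1200 19.4900] k=[72 73 78 71 72 68 61 47 31 16]
t=17: x=[72.0700 73.2800 77.1600 71.5600 71.6500 67.7900 60.5100 46.8600 31.0700 17.0500] k=[70 73 77 76 75 71 64 44 33 21]
t=18: x=[70.2100 73.0700 76.6500 76.0000 74.7900 70.7900 63.0900 44.6300 32.9300 21.8400] k=[66 77 76 74 76 71 61 41 37 23]
t=19: x=[66.7700 76.1600 75.9300 74.2800 75.5100 70.6500 60.3000 42.1200 36.3000 23.9800] k=[71 72 74 73 74 68 62 43 32 20]
t=20: x=[71.0700 72.0700 73.7900 73.1400 73.5100 68.0000 61.0900 43.5600 31.9300 20.8400] k=[73 69 77 72 77 72 63 41 35 17]
t=21: x=[72.7200 69.8400 76.0900 72.7000 76.3000 71.7200 62.0900 42.1200 34.1600 18.2600] k=[70 73 78 72 78 73 66 45 35 15]
t=22: x=[70.2100 73.1400 77.2300 72.8400 77.2300 72.8600 65.0200 45.7700 34.3000 16.4000] k=[66 75 78 73 78 73 67 46 30 20]
t=23: x=[66.6300 74.5800 77.4400 73.7000 77.3000 72.9300 65.9500 46.3500 30.4200 20.7000] k=[63 74 78 73 77 69 62 42 29 17]
t=24: x=[63.7700 73.5100 77.3700 73.6300 76.1600 69.0700 61.0900 42.4900 29.0700 17.8400] k=[66 76 78 72 77 71 58 44 26 20]

7.278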